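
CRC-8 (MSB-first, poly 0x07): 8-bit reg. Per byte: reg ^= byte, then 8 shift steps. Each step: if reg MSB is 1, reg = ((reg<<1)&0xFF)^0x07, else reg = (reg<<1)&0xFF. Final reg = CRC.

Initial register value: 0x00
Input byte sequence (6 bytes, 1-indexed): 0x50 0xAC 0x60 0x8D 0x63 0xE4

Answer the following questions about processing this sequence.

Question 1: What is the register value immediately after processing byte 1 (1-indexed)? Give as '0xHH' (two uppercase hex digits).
After byte 1 (0x50): reg=0xB7

Answer: 0xB7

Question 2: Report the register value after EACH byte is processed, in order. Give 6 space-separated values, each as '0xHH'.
0xB7 0x41 0xE7 0x11 0x59 0x3A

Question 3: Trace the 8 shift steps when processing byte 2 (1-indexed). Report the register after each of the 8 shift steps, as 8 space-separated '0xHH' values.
Answer: 0x36 0x6C 0xD8 0xB7 0x69 0xD2 0xA3 0x41

Derivation:
After byte 1 (0x50): reg=0xB7
Register before byte 2: 0xB7
After XOR with byte 0xAC: 0x1B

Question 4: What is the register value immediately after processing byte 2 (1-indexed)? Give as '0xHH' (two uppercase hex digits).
After byte 1 (0x50): reg=0xB7
After byte 2 (0xAC): reg=0x41

Answer: 0x41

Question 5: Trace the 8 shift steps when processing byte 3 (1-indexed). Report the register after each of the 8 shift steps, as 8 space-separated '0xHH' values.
After byte 1 (0x50): reg=0xB7
After byte 2 (0xAC): reg=0x41
Register before byte 3: 0x41
After XOR with byte 0x60: 0x21

Answer: 0x42 0x84 0x0F 0x1E 0x3C 0x78 0xF0 0xE7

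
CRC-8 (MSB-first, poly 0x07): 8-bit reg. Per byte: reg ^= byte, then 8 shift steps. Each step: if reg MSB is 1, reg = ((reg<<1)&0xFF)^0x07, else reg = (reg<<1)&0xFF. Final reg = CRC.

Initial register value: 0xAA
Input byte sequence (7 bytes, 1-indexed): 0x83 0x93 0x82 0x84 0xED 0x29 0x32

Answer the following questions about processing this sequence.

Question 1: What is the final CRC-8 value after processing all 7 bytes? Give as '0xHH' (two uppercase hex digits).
Answer: 0x75

Derivation:
After byte 1 (0x83): reg=0xDF
After byte 2 (0x93): reg=0xE3
After byte 3 (0x82): reg=0x20
After byte 4 (0x84): reg=0x75
After byte 5 (0xED): reg=0xC1
After byte 6 (0x29): reg=0x96
After byte 7 (0x32): reg=0x75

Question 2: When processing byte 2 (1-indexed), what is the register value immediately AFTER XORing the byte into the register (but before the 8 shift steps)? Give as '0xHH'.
Answer: 0x4C

Derivation:
Register before byte 2: 0xDF
Byte 2: 0x93
0xDF XOR 0x93 = 0x4C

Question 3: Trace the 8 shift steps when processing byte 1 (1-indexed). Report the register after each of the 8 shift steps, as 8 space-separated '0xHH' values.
Answer: 0x52 0xA4 0x4F 0x9E 0x3B 0x76 0xEC 0xDF

Derivation:
Register before byte 1: 0xAA
After XOR with byte 0x83: 0x29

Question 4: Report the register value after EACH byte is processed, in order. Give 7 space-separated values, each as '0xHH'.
0xDF 0xE3 0x20 0x75 0xC1 0x96 0x75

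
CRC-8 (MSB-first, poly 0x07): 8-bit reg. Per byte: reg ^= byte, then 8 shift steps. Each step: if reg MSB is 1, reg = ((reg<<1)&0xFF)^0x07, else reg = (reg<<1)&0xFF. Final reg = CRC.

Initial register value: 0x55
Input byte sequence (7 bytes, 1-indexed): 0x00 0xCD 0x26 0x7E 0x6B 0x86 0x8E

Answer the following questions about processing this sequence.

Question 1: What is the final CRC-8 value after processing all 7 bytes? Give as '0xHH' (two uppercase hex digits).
Answer: 0xFF

Derivation:
After byte 1 (0x00): reg=0xAC
After byte 2 (0xCD): reg=0x20
After byte 3 (0x26): reg=0x12
After byte 4 (0x7E): reg=0x03
After byte 5 (0x6B): reg=0x1F
After byte 6 (0x86): reg=0xC6
After byte 7 (0x8E): reg=0xFF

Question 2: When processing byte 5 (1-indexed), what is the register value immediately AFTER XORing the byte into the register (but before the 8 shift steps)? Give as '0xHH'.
Answer: 0x68

Derivation:
Register before byte 5: 0x03
Byte 5: 0x6B
0x03 XOR 0x6B = 0x68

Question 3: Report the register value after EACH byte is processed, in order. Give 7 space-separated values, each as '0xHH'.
0xAC 0x20 0x12 0x03 0x1F 0xC6 0xFF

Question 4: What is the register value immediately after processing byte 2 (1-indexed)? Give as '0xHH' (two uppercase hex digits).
After byte 1 (0x00): reg=0xAC
After byte 2 (0xCD): reg=0x20

Answer: 0x20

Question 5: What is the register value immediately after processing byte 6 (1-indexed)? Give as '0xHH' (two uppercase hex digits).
After byte 1 (0x00): reg=0xAC
After byte 2 (0xCD): reg=0x20
After byte 3 (0x26): reg=0x12
After byte 4 (0x7E): reg=0x03
After byte 5 (0x6B): reg=0x1F
After byte 6 (0x86): reg=0xC6

Answer: 0xC6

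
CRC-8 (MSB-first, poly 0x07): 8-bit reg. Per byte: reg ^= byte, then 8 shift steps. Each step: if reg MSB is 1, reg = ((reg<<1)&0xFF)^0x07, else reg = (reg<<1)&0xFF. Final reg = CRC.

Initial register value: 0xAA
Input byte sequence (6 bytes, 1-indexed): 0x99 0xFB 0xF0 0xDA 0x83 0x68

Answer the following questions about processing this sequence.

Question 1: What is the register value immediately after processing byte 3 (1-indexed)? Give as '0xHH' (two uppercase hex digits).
Answer: 0x01

Derivation:
After byte 1 (0x99): reg=0x99
After byte 2 (0xFB): reg=0x29
After byte 3 (0xF0): reg=0x01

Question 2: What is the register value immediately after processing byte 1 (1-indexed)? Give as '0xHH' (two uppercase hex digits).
Answer: 0x99

Derivation:
After byte 1 (0x99): reg=0x99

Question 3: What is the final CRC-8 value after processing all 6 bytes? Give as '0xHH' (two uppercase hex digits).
After byte 1 (0x99): reg=0x99
After byte 2 (0xFB): reg=0x29
After byte 3 (0xF0): reg=0x01
After byte 4 (0xDA): reg=0x0F
After byte 5 (0x83): reg=0xAD
After byte 6 (0x68): reg=0x55

Answer: 0x55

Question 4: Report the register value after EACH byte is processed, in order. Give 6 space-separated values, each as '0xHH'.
0x99 0x29 0x01 0x0F 0xAD 0x55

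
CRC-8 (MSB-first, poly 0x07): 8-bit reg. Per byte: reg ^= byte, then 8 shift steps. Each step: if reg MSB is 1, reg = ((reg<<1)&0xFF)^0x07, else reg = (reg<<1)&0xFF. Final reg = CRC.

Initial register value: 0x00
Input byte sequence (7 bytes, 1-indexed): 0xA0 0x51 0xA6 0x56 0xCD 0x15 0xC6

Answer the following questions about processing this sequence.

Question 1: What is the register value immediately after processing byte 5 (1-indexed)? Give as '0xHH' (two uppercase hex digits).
After byte 1 (0xA0): reg=0x69
After byte 2 (0x51): reg=0xA8
After byte 3 (0xA6): reg=0x2A
After byte 4 (0x56): reg=0x73
After byte 5 (0xCD): reg=0x33

Answer: 0x33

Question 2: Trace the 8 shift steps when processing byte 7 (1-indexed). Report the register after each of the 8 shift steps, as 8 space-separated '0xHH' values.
Answer: 0x68 0xD0 0xA7 0x49 0x92 0x23 0x46 0x8C

Derivation:
After byte 1 (0xA0): reg=0x69
After byte 2 (0x51): reg=0xA8
After byte 3 (0xA6): reg=0x2A
After byte 4 (0x56): reg=0x73
After byte 5 (0xCD): reg=0x33
After byte 6 (0x15): reg=0xF2
Register before byte 7: 0xF2
After XOR with byte 0xC6: 0x34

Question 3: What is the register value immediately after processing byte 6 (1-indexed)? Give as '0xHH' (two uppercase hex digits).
Answer: 0xF2

Derivation:
After byte 1 (0xA0): reg=0x69
After byte 2 (0x51): reg=0xA8
After byte 3 (0xA6): reg=0x2A
After byte 4 (0x56): reg=0x73
After byte 5 (0xCD): reg=0x33
After byte 6 (0x15): reg=0xF2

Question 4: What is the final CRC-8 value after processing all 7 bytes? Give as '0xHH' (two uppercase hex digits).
Answer: 0x8C

Derivation:
After byte 1 (0xA0): reg=0x69
After byte 2 (0x51): reg=0xA8
After byte 3 (0xA6): reg=0x2A
After byte 4 (0x56): reg=0x73
After byte 5 (0xCD): reg=0x33
After byte 6 (0x15): reg=0xF2
After byte 7 (0xC6): reg=0x8C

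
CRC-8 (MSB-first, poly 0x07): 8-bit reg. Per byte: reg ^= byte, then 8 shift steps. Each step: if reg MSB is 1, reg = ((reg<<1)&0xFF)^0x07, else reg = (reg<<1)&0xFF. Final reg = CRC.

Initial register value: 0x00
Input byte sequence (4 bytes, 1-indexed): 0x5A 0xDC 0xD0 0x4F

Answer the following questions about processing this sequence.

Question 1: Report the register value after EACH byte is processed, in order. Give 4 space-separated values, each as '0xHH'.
0x81 0x94 0xDB 0xE5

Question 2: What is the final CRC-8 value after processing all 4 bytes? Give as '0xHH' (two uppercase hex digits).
After byte 1 (0x5A): reg=0x81
After byte 2 (0xDC): reg=0x94
After byte 3 (0xD0): reg=0xDB
After byte 4 (0x4F): reg=0xE5

Answer: 0xE5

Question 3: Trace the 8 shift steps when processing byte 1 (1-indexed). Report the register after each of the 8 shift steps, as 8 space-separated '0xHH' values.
Register before byte 1: 0x00
After XOR with byte 0x5A: 0x5A

Answer: 0xB4 0x6F 0xDE 0xBB 0x71 0xE2 0xC3 0x81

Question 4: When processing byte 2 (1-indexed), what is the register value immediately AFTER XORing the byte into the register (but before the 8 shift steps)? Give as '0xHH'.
Register before byte 2: 0x81
Byte 2: 0xDC
0x81 XOR 0xDC = 0x5D

Answer: 0x5D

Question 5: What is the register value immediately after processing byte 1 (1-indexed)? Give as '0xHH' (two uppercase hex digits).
Answer: 0x81

Derivation:
After byte 1 (0x5A): reg=0x81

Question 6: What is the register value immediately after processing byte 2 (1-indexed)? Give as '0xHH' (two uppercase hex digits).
Answer: 0x94

Derivation:
After byte 1 (0x5A): reg=0x81
After byte 2 (0xDC): reg=0x94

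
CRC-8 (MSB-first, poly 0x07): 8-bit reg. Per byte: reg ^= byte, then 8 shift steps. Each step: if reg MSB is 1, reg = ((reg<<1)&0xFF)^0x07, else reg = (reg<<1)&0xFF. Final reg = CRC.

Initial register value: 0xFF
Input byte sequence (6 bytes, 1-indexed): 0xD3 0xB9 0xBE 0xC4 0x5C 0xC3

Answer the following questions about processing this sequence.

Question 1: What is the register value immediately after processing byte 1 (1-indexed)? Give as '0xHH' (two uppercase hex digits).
Answer: 0xC4

Derivation:
After byte 1 (0xD3): reg=0xC4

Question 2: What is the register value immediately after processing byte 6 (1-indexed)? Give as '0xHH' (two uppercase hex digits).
After byte 1 (0xD3): reg=0xC4
After byte 2 (0xB9): reg=0x74
After byte 3 (0xBE): reg=0x78
After byte 4 (0xC4): reg=0x3D
After byte 5 (0x5C): reg=0x20
After byte 6 (0xC3): reg=0xA7

Answer: 0xA7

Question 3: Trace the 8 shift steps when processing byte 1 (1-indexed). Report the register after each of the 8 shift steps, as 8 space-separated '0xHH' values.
Answer: 0x58 0xB0 0x67 0xCE 0x9B 0x31 0x62 0xC4

Derivation:
Register before byte 1: 0xFF
After XOR with byte 0xD3: 0x2C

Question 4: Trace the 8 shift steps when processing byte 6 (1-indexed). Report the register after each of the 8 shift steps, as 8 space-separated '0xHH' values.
After byte 1 (0xD3): reg=0xC4
After byte 2 (0xB9): reg=0x74
After byte 3 (0xBE): reg=0x78
After byte 4 (0xC4): reg=0x3D
After byte 5 (0x5C): reg=0x20
Register before byte 6: 0x20
After XOR with byte 0xC3: 0xE3

Answer: 0xC1 0x85 0x0D 0x1A 0x34 0x68 0xD0 0xA7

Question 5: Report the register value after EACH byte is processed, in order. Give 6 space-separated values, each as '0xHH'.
0xC4 0x74 0x78 0x3D 0x20 0xA7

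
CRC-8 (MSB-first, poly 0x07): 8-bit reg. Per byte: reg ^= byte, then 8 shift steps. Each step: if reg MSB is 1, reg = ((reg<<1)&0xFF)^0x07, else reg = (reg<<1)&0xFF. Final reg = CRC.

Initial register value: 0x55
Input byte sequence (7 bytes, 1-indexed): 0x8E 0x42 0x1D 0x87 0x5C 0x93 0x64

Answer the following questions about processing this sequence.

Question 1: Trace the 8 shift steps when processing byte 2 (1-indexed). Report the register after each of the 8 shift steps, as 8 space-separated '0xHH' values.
Answer: 0x9A 0x33 0x66 0xCC 0x9F 0x39 0x72 0xE4

Derivation:
After byte 1 (0x8E): reg=0x0F
Register before byte 2: 0x0F
After XOR with byte 0x42: 0x4D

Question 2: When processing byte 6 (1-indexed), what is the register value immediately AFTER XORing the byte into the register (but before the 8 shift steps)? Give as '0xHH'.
Register before byte 6: 0x18
Byte 6: 0x93
0x18 XOR 0x93 = 0x8B

Answer: 0x8B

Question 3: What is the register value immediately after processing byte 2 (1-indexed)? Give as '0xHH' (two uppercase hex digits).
Answer: 0xE4

Derivation:
After byte 1 (0x8E): reg=0x0F
After byte 2 (0x42): reg=0xE4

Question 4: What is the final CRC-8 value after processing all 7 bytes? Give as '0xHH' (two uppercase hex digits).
After byte 1 (0x8E): reg=0x0F
After byte 2 (0x42): reg=0xE4
After byte 3 (0x1D): reg=0xE1
After byte 4 (0x87): reg=0x35
After byte 5 (0x5C): reg=0x18
After byte 6 (0x93): reg=0xB8
After byte 7 (0x64): reg=0x1A

Answer: 0x1A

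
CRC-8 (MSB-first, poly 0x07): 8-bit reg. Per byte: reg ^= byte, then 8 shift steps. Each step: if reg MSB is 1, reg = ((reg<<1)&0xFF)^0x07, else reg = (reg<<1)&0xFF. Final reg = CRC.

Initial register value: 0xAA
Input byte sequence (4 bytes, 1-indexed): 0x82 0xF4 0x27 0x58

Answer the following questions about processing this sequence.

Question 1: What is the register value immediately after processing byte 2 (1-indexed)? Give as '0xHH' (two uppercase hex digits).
Answer: 0xC4

Derivation:
After byte 1 (0x82): reg=0xD8
After byte 2 (0xF4): reg=0xC4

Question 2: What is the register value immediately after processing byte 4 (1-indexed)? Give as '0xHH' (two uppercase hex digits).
After byte 1 (0x82): reg=0xD8
After byte 2 (0xF4): reg=0xC4
After byte 3 (0x27): reg=0xA7
After byte 4 (0x58): reg=0xF3

Answer: 0xF3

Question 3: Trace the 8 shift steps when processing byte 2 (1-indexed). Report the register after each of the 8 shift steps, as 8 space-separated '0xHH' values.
After byte 1 (0x82): reg=0xD8
Register before byte 2: 0xD8
After XOR with byte 0xF4: 0x2C

Answer: 0x58 0xB0 0x67 0xCE 0x9B 0x31 0x62 0xC4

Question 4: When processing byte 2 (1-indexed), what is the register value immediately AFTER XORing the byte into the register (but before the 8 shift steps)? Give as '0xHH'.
Register before byte 2: 0xD8
Byte 2: 0xF4
0xD8 XOR 0xF4 = 0x2C

Answer: 0x2C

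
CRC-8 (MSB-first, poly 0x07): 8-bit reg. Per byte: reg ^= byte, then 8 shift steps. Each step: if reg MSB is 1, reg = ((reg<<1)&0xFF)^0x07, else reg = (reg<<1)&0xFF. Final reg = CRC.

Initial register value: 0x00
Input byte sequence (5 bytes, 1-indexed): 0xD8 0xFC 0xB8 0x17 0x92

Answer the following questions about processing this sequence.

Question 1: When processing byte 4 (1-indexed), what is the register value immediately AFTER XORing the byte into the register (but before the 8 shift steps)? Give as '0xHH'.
Answer: 0xA0

Derivation:
Register before byte 4: 0xB7
Byte 4: 0x17
0xB7 XOR 0x17 = 0xA0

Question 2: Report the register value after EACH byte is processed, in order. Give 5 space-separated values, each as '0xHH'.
0x06 0xE8 0xB7 0x69 0xEF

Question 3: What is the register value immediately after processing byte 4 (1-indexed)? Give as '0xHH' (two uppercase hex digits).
After byte 1 (0xD8): reg=0x06
After byte 2 (0xFC): reg=0xE8
After byte 3 (0xB8): reg=0xB7
After byte 4 (0x17): reg=0x69

Answer: 0x69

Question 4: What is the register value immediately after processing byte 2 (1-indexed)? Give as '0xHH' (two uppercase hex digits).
Answer: 0xE8

Derivation:
After byte 1 (0xD8): reg=0x06
After byte 2 (0xFC): reg=0xE8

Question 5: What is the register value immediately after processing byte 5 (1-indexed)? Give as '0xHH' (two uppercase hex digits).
After byte 1 (0xD8): reg=0x06
After byte 2 (0xFC): reg=0xE8
After byte 3 (0xB8): reg=0xB7
After byte 4 (0x17): reg=0x69
After byte 5 (0x92): reg=0xEF

Answer: 0xEF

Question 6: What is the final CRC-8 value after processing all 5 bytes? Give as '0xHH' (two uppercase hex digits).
Answer: 0xEF

Derivation:
After byte 1 (0xD8): reg=0x06
After byte 2 (0xFC): reg=0xE8
After byte 3 (0xB8): reg=0xB7
After byte 4 (0x17): reg=0x69
After byte 5 (0x92): reg=0xEF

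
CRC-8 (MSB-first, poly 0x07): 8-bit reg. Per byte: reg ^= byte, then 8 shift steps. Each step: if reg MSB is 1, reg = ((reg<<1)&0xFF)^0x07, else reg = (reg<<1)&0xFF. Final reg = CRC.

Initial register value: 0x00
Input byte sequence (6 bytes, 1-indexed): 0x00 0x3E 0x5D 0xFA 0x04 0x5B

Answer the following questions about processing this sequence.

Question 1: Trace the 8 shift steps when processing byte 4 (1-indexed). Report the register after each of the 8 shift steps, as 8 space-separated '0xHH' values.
After byte 1 (0x00): reg=0x00
After byte 2 (0x3E): reg=0xBA
After byte 3 (0x5D): reg=0xBB
Register before byte 4: 0xBB
After XOR with byte 0xFA: 0x41

Answer: 0x82 0x03 0x06 0x0C 0x18 0x30 0x60 0xC0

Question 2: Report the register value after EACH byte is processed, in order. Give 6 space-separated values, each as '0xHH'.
0x00 0xBA 0xBB 0xC0 0x52 0x3F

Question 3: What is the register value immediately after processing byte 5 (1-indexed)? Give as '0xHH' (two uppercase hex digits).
Answer: 0x52

Derivation:
After byte 1 (0x00): reg=0x00
After byte 2 (0x3E): reg=0xBA
After byte 3 (0x5D): reg=0xBB
After byte 4 (0xFA): reg=0xC0
After byte 5 (0x04): reg=0x52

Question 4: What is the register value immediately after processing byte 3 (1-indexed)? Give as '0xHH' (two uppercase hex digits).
Answer: 0xBB

Derivation:
After byte 1 (0x00): reg=0x00
After byte 2 (0x3E): reg=0xBA
After byte 3 (0x5D): reg=0xBB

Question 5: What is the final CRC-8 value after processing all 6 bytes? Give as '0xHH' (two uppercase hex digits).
Answer: 0x3F

Derivation:
After byte 1 (0x00): reg=0x00
After byte 2 (0x3E): reg=0xBA
After byte 3 (0x5D): reg=0xBB
After byte 4 (0xFA): reg=0xC0
After byte 5 (0x04): reg=0x52
After byte 6 (0x5B): reg=0x3F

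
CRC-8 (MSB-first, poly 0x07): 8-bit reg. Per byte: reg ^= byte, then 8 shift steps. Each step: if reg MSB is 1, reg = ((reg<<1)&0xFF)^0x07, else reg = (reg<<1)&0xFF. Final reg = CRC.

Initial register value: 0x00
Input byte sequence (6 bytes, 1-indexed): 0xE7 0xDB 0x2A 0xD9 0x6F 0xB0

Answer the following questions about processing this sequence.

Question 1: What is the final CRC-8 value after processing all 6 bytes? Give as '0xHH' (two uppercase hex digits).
Answer: 0xC4

Derivation:
After byte 1 (0xE7): reg=0xBB
After byte 2 (0xDB): reg=0x27
After byte 3 (0x2A): reg=0x23
After byte 4 (0xD9): reg=0xE8
After byte 5 (0x6F): reg=0x9C
After byte 6 (0xB0): reg=0xC4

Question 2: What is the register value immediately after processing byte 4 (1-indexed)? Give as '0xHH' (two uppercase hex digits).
Answer: 0xE8

Derivation:
After byte 1 (0xE7): reg=0xBB
After byte 2 (0xDB): reg=0x27
After byte 3 (0x2A): reg=0x23
After byte 4 (0xD9): reg=0xE8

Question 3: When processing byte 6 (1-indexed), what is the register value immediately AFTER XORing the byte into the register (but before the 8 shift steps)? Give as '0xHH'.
Answer: 0x2C

Derivation:
Register before byte 6: 0x9C
Byte 6: 0xB0
0x9C XOR 0xB0 = 0x2C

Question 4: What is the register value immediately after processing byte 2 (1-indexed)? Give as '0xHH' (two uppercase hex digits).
Answer: 0x27

Derivation:
After byte 1 (0xE7): reg=0xBB
After byte 2 (0xDB): reg=0x27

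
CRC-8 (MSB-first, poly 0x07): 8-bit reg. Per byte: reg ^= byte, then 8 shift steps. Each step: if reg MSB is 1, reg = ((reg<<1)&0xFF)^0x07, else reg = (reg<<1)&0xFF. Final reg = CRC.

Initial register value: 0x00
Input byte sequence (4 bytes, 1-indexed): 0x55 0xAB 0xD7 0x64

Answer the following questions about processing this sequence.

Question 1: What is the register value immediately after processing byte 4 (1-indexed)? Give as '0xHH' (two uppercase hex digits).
Answer: 0xFC

Derivation:
After byte 1 (0x55): reg=0xAC
After byte 2 (0xAB): reg=0x15
After byte 3 (0xD7): reg=0x40
After byte 4 (0x64): reg=0xFC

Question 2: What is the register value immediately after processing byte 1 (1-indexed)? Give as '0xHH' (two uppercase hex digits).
Answer: 0xAC

Derivation:
After byte 1 (0x55): reg=0xAC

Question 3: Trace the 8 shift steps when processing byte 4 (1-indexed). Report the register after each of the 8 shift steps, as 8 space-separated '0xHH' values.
After byte 1 (0x55): reg=0xAC
After byte 2 (0xAB): reg=0x15
After byte 3 (0xD7): reg=0x40
Register before byte 4: 0x40
After XOR with byte 0x64: 0x24

Answer: 0x48 0x90 0x27 0x4E 0x9C 0x3F 0x7E 0xFC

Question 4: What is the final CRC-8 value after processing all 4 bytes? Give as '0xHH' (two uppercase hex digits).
Answer: 0xFC

Derivation:
After byte 1 (0x55): reg=0xAC
After byte 2 (0xAB): reg=0x15
After byte 3 (0xD7): reg=0x40
After byte 4 (0x64): reg=0xFC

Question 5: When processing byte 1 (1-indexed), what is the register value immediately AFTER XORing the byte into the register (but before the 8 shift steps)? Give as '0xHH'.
Answer: 0x55

Derivation:
Register before byte 1: 0x00
Byte 1: 0x55
0x00 XOR 0x55 = 0x55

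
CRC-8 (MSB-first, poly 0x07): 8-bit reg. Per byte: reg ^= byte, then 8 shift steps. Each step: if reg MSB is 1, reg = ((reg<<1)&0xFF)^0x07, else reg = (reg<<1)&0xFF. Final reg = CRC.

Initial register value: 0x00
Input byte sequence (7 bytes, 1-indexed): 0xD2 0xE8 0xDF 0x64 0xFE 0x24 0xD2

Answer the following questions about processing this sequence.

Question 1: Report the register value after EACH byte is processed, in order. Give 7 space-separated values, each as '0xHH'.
0x30 0x06 0x01 0x3C 0x40 0x3B 0x91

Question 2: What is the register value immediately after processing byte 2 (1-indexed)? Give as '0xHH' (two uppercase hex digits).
After byte 1 (0xD2): reg=0x30
After byte 2 (0xE8): reg=0x06

Answer: 0x06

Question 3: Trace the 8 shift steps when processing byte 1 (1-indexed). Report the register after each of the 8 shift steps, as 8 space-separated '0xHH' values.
Answer: 0xA3 0x41 0x82 0x03 0x06 0x0C 0x18 0x30

Derivation:
Register before byte 1: 0x00
After XOR with byte 0xD2: 0xD2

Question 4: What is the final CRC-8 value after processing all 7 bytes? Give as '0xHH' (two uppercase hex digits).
Answer: 0x91

Derivation:
After byte 1 (0xD2): reg=0x30
After byte 2 (0xE8): reg=0x06
After byte 3 (0xDF): reg=0x01
After byte 4 (0x64): reg=0x3C
After byte 5 (0xFE): reg=0x40
After byte 6 (0x24): reg=0x3B
After byte 7 (0xD2): reg=0x91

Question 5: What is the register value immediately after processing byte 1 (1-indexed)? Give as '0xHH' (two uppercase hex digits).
Answer: 0x30

Derivation:
After byte 1 (0xD2): reg=0x30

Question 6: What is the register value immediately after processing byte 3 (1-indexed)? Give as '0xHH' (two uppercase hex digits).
Answer: 0x01

Derivation:
After byte 1 (0xD2): reg=0x30
After byte 2 (0xE8): reg=0x06
After byte 3 (0xDF): reg=0x01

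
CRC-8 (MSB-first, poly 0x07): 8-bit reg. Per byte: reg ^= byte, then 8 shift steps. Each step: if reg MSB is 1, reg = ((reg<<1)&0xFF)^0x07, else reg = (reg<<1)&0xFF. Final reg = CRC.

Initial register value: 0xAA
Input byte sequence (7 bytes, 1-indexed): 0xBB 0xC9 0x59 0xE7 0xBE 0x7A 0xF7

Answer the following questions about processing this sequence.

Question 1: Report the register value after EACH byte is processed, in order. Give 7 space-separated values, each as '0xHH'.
0x77 0x33 0x11 0xCC 0x59 0xE9 0x5A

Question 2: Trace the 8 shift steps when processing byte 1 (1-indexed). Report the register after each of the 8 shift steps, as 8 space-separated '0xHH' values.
Answer: 0x22 0x44 0x88 0x17 0x2E 0x5C 0xB8 0x77

Derivation:
Register before byte 1: 0xAA
After XOR with byte 0xBB: 0x11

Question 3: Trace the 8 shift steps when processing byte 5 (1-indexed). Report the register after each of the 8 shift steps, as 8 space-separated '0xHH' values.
Answer: 0xE4 0xCF 0x99 0x35 0x6A 0xD4 0xAF 0x59

Derivation:
After byte 1 (0xBB): reg=0x77
After byte 2 (0xC9): reg=0x33
After byte 3 (0x59): reg=0x11
After byte 4 (0xE7): reg=0xCC
Register before byte 5: 0xCC
After XOR with byte 0xBE: 0x72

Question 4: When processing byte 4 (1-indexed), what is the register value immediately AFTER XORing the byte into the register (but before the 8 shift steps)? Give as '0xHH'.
Answer: 0xF6

Derivation:
Register before byte 4: 0x11
Byte 4: 0xE7
0x11 XOR 0xE7 = 0xF6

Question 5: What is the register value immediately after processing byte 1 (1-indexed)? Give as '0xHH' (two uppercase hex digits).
Answer: 0x77

Derivation:
After byte 1 (0xBB): reg=0x77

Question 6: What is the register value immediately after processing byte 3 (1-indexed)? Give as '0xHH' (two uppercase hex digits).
After byte 1 (0xBB): reg=0x77
After byte 2 (0xC9): reg=0x33
After byte 3 (0x59): reg=0x11

Answer: 0x11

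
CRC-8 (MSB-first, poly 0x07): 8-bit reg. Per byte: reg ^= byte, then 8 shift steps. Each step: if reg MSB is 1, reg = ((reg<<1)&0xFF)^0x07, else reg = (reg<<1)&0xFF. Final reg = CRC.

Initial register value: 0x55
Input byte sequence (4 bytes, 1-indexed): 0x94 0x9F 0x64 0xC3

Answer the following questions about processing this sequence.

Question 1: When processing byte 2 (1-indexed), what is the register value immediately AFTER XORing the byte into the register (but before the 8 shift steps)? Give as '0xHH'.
Answer: 0xD6

Derivation:
Register before byte 2: 0x49
Byte 2: 0x9F
0x49 XOR 0x9F = 0xD6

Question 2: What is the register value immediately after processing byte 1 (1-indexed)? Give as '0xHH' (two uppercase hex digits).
After byte 1 (0x94): reg=0x49

Answer: 0x49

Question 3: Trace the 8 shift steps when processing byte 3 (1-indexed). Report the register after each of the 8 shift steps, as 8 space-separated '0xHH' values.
After byte 1 (0x94): reg=0x49
After byte 2 (0x9F): reg=0x2C
Register before byte 3: 0x2C
After XOR with byte 0x64: 0x48

Answer: 0x90 0x27 0x4E 0x9C 0x3F 0x7E 0xFC 0xFF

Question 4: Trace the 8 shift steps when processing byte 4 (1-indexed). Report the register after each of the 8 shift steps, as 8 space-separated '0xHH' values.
After byte 1 (0x94): reg=0x49
After byte 2 (0x9F): reg=0x2C
After byte 3 (0x64): reg=0xFF
Register before byte 4: 0xFF
After XOR with byte 0xC3: 0x3C

Answer: 0x78 0xF0 0xE7 0xC9 0x95 0x2D 0x5A 0xB4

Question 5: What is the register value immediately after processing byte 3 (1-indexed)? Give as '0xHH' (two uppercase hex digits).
Answer: 0xFF

Derivation:
After byte 1 (0x94): reg=0x49
After byte 2 (0x9F): reg=0x2C
After byte 3 (0x64): reg=0xFF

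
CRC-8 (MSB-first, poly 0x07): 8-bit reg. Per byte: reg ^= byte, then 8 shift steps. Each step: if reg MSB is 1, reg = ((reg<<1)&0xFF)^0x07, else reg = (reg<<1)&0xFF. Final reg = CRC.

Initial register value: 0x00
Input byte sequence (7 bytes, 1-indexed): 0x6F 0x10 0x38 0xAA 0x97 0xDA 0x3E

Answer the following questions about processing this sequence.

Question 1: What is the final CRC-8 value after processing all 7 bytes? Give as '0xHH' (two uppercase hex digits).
After byte 1 (0x6F): reg=0x0A
After byte 2 (0x10): reg=0x46
After byte 3 (0x38): reg=0x7D
After byte 4 (0xAA): reg=0x2B
After byte 5 (0x97): reg=0x3D
After byte 6 (0xDA): reg=0xBB
After byte 7 (0x3E): reg=0x92

Answer: 0x92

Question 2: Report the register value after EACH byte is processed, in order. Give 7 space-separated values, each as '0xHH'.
0x0A 0x46 0x7D 0x2B 0x3D 0xBB 0x92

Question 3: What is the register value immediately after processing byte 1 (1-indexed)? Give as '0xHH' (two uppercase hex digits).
After byte 1 (0x6F): reg=0x0A

Answer: 0x0A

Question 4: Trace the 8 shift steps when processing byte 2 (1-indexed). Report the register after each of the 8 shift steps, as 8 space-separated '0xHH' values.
Answer: 0x34 0x68 0xD0 0xA7 0x49 0x92 0x23 0x46

Derivation:
After byte 1 (0x6F): reg=0x0A
Register before byte 2: 0x0A
After XOR with byte 0x10: 0x1A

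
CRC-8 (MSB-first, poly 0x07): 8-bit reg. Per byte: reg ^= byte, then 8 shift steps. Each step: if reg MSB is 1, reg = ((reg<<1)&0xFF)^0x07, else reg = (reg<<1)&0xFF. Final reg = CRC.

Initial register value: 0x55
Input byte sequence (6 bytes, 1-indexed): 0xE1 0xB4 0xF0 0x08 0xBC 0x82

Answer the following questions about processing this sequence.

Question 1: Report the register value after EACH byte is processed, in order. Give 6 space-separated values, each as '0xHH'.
0x05 0x1E 0x84 0xAD 0x77 0xC5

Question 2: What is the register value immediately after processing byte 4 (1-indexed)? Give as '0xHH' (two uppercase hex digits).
Answer: 0xAD

Derivation:
After byte 1 (0xE1): reg=0x05
After byte 2 (0xB4): reg=0x1E
After byte 3 (0xF0): reg=0x84
After byte 4 (0x08): reg=0xAD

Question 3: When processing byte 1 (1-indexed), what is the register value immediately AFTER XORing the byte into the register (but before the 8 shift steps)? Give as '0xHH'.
Register before byte 1: 0x55
Byte 1: 0xE1
0x55 XOR 0xE1 = 0xB4

Answer: 0xB4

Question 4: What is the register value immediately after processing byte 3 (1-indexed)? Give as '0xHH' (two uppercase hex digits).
After byte 1 (0xE1): reg=0x05
After byte 2 (0xB4): reg=0x1E
After byte 3 (0xF0): reg=0x84

Answer: 0x84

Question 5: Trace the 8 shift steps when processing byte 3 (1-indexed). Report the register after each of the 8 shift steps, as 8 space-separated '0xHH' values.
Answer: 0xDB 0xB1 0x65 0xCA 0x93 0x21 0x42 0x84

Derivation:
After byte 1 (0xE1): reg=0x05
After byte 2 (0xB4): reg=0x1E
Register before byte 3: 0x1E
After XOR with byte 0xF0: 0xEE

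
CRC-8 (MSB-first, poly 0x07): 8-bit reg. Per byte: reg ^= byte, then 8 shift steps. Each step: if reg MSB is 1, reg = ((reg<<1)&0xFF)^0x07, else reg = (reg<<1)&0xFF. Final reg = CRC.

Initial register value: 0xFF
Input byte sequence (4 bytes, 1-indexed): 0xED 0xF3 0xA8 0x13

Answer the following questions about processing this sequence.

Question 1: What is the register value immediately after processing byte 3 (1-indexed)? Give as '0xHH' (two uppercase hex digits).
Answer: 0x0E

Derivation:
After byte 1 (0xED): reg=0x7E
After byte 2 (0xF3): reg=0xAA
After byte 3 (0xA8): reg=0x0E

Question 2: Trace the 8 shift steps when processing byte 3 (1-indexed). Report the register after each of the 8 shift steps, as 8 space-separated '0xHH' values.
After byte 1 (0xED): reg=0x7E
After byte 2 (0xF3): reg=0xAA
Register before byte 3: 0xAA
After XOR with byte 0xA8: 0x02

Answer: 0x04 0x08 0x10 0x20 0x40 0x80 0x07 0x0E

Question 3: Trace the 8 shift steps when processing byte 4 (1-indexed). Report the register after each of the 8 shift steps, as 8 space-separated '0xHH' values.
Answer: 0x3A 0x74 0xE8 0xD7 0xA9 0x55 0xAA 0x53

Derivation:
After byte 1 (0xED): reg=0x7E
After byte 2 (0xF3): reg=0xAA
After byte 3 (0xA8): reg=0x0E
Register before byte 4: 0x0E
After XOR with byte 0x13: 0x1D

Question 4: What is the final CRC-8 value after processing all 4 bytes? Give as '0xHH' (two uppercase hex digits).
Answer: 0x53

Derivation:
After byte 1 (0xED): reg=0x7E
After byte 2 (0xF3): reg=0xAA
After byte 3 (0xA8): reg=0x0E
After byte 4 (0x13): reg=0x53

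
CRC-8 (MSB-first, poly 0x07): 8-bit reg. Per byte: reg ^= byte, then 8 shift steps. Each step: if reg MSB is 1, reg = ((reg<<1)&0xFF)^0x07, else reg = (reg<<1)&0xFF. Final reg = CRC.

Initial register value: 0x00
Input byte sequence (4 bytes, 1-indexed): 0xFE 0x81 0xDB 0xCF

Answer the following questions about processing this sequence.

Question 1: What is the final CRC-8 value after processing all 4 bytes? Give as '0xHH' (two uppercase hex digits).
After byte 1 (0xFE): reg=0xF4
After byte 2 (0x81): reg=0x4C
After byte 3 (0xDB): reg=0xEC
After byte 4 (0xCF): reg=0xE9

Answer: 0xE9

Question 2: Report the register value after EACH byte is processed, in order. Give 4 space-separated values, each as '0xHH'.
0xF4 0x4C 0xEC 0xE9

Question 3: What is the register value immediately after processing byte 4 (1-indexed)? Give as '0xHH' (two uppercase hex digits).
Answer: 0xE9

Derivation:
After byte 1 (0xFE): reg=0xF4
After byte 2 (0x81): reg=0x4C
After byte 3 (0xDB): reg=0xEC
After byte 4 (0xCF): reg=0xE9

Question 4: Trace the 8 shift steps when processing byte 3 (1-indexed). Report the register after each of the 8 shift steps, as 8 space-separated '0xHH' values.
After byte 1 (0xFE): reg=0xF4
After byte 2 (0x81): reg=0x4C
Register before byte 3: 0x4C
After XOR with byte 0xDB: 0x97

Answer: 0x29 0x52 0xA4 0x4F 0x9E 0x3B 0x76 0xEC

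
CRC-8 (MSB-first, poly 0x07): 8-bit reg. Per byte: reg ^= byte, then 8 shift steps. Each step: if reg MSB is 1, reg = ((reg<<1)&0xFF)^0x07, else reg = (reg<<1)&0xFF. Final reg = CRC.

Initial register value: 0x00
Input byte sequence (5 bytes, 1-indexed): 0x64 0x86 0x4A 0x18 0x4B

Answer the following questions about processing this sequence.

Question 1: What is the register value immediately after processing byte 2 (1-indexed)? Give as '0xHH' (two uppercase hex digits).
Answer: 0x3A

Derivation:
After byte 1 (0x64): reg=0x3B
After byte 2 (0x86): reg=0x3A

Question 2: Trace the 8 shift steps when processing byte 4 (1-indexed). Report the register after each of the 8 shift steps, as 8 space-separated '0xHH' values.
Answer: 0x9E 0x3B 0x76 0xEC 0xDF 0xB9 0x75 0xEA

Derivation:
After byte 1 (0x64): reg=0x3B
After byte 2 (0x86): reg=0x3A
After byte 3 (0x4A): reg=0x57
Register before byte 4: 0x57
After XOR with byte 0x18: 0x4F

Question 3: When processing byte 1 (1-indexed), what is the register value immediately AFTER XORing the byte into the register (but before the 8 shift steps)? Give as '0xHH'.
Answer: 0x64

Derivation:
Register before byte 1: 0x00
Byte 1: 0x64
0x00 XOR 0x64 = 0x64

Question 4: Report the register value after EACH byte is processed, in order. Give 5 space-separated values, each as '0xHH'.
0x3B 0x3A 0x57 0xEA 0x6E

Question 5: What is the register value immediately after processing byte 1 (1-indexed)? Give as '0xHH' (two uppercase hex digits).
After byte 1 (0x64): reg=0x3B

Answer: 0x3B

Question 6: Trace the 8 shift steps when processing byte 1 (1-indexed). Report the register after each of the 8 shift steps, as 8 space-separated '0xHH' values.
Register before byte 1: 0x00
After XOR with byte 0x64: 0x64

Answer: 0xC8 0x97 0x29 0x52 0xA4 0x4F 0x9E 0x3B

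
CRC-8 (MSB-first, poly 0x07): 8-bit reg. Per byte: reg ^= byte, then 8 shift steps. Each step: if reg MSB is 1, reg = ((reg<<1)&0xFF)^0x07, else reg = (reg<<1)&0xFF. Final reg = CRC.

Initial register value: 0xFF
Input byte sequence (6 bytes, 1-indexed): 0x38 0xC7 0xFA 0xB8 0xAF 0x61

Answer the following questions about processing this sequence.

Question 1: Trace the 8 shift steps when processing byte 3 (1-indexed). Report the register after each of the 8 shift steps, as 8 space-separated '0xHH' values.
Answer: 0x4E 0x9C 0x3F 0x7E 0xFC 0xFF 0xF9 0xF5

Derivation:
After byte 1 (0x38): reg=0x5B
After byte 2 (0xC7): reg=0xDD
Register before byte 3: 0xDD
After XOR with byte 0xFA: 0x27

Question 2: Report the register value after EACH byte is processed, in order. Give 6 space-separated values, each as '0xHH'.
0x5B 0xDD 0xF5 0xE4 0xF6 0xEC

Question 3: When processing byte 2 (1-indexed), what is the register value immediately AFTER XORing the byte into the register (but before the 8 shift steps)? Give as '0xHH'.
Register before byte 2: 0x5B
Byte 2: 0xC7
0x5B XOR 0xC7 = 0x9C

Answer: 0x9C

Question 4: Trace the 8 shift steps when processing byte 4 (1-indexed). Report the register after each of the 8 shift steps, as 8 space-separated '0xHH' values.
Answer: 0x9A 0x33 0x66 0xCC 0x9F 0x39 0x72 0xE4

Derivation:
After byte 1 (0x38): reg=0x5B
After byte 2 (0xC7): reg=0xDD
After byte 3 (0xFA): reg=0xF5
Register before byte 4: 0xF5
After XOR with byte 0xB8: 0x4D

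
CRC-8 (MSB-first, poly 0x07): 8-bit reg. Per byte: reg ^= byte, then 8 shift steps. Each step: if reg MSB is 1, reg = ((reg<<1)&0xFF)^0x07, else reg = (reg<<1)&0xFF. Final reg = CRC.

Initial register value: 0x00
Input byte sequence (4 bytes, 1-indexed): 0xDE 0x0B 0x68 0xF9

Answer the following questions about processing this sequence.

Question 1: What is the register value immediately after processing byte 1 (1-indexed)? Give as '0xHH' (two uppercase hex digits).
After byte 1 (0xDE): reg=0x14

Answer: 0x14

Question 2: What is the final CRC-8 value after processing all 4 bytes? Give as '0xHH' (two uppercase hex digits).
Answer: 0x59

Derivation:
After byte 1 (0xDE): reg=0x14
After byte 2 (0x0B): reg=0x5D
After byte 3 (0x68): reg=0x8B
After byte 4 (0xF9): reg=0x59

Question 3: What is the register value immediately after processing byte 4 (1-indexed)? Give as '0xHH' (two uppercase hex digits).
After byte 1 (0xDE): reg=0x14
After byte 2 (0x0B): reg=0x5D
After byte 3 (0x68): reg=0x8B
After byte 4 (0xF9): reg=0x59

Answer: 0x59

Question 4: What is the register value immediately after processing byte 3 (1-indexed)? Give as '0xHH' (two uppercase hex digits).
Answer: 0x8B

Derivation:
After byte 1 (0xDE): reg=0x14
After byte 2 (0x0B): reg=0x5D
After byte 3 (0x68): reg=0x8B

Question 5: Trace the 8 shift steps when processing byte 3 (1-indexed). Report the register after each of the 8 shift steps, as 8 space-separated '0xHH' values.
After byte 1 (0xDE): reg=0x14
After byte 2 (0x0B): reg=0x5D
Register before byte 3: 0x5D
After XOR with byte 0x68: 0x35

Answer: 0x6A 0xD4 0xAF 0x59 0xB2 0x63 0xC6 0x8B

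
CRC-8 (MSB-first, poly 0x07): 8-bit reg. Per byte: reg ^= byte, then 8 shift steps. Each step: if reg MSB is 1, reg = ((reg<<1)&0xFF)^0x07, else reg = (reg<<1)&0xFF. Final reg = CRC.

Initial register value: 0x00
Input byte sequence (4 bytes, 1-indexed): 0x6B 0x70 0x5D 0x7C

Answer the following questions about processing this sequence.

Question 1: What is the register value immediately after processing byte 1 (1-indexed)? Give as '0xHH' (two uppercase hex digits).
After byte 1 (0x6B): reg=0x16

Answer: 0x16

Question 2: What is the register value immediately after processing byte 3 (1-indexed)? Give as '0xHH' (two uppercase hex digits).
After byte 1 (0x6B): reg=0x16
After byte 2 (0x70): reg=0x35
After byte 3 (0x5D): reg=0x1F

Answer: 0x1F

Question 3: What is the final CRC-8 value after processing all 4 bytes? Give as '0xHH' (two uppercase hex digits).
After byte 1 (0x6B): reg=0x16
After byte 2 (0x70): reg=0x35
After byte 3 (0x5D): reg=0x1F
After byte 4 (0x7C): reg=0x2E

Answer: 0x2E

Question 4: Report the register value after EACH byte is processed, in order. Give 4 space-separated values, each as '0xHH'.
0x16 0x35 0x1F 0x2E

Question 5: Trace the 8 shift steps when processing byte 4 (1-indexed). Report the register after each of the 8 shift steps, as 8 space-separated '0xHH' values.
After byte 1 (0x6B): reg=0x16
After byte 2 (0x70): reg=0x35
After byte 3 (0x5D): reg=0x1F
Register before byte 4: 0x1F
After XOR with byte 0x7C: 0x63

Answer: 0xC6 0x8B 0x11 0x22 0x44 0x88 0x17 0x2E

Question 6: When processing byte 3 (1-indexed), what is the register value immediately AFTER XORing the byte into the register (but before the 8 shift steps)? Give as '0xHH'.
Answer: 0x68

Derivation:
Register before byte 3: 0x35
Byte 3: 0x5D
0x35 XOR 0x5D = 0x68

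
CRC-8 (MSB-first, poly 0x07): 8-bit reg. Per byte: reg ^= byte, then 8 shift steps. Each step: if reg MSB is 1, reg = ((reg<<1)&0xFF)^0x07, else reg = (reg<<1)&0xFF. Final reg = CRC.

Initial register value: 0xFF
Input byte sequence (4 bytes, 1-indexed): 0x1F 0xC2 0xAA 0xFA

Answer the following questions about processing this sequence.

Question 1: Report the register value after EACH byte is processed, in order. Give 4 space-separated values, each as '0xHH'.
0xAE 0x03 0x56 0x4D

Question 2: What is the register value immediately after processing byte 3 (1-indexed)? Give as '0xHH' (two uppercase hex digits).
Answer: 0x56

Derivation:
After byte 1 (0x1F): reg=0xAE
After byte 2 (0xC2): reg=0x03
After byte 3 (0xAA): reg=0x56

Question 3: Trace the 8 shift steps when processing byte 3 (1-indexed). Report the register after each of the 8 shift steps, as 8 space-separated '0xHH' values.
Answer: 0x55 0xAA 0x53 0xA6 0x4B 0x96 0x2B 0x56

Derivation:
After byte 1 (0x1F): reg=0xAE
After byte 2 (0xC2): reg=0x03
Register before byte 3: 0x03
After XOR with byte 0xAA: 0xA9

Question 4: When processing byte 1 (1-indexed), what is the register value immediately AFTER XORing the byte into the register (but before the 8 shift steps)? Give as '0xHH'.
Answer: 0xE0

Derivation:
Register before byte 1: 0xFF
Byte 1: 0x1F
0xFF XOR 0x1F = 0xE0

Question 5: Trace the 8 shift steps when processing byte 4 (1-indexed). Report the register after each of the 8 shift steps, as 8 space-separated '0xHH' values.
After byte 1 (0x1F): reg=0xAE
After byte 2 (0xC2): reg=0x03
After byte 3 (0xAA): reg=0x56
Register before byte 4: 0x56
After XOR with byte 0xFA: 0xAC

Answer: 0x5F 0xBE 0x7B 0xF6 0xEB 0xD1 0xA5 0x4D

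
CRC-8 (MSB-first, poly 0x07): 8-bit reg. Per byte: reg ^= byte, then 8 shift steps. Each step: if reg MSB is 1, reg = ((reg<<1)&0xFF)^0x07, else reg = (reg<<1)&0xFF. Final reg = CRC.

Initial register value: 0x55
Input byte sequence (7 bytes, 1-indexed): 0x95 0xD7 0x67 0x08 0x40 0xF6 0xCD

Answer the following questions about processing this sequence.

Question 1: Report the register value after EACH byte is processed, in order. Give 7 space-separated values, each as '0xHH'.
0x4E 0xC6 0x6E 0x35 0x4C 0x2F 0xA0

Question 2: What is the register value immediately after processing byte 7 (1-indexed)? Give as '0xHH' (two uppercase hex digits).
Answer: 0xA0

Derivation:
After byte 1 (0x95): reg=0x4E
After byte 2 (0xD7): reg=0xC6
After byte 3 (0x67): reg=0x6E
After byte 4 (0x08): reg=0x35
After byte 5 (0x40): reg=0x4C
After byte 6 (0xF6): reg=0x2F
After byte 7 (0xCD): reg=0xA0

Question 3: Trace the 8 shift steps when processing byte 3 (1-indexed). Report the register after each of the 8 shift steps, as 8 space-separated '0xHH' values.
Answer: 0x45 0x8A 0x13 0x26 0x4C 0x98 0x37 0x6E

Derivation:
After byte 1 (0x95): reg=0x4E
After byte 2 (0xD7): reg=0xC6
Register before byte 3: 0xC6
After XOR with byte 0x67: 0xA1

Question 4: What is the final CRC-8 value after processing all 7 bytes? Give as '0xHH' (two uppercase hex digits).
After byte 1 (0x95): reg=0x4E
After byte 2 (0xD7): reg=0xC6
After byte 3 (0x67): reg=0x6E
After byte 4 (0x08): reg=0x35
After byte 5 (0x40): reg=0x4C
After byte 6 (0xF6): reg=0x2F
After byte 7 (0xCD): reg=0xA0

Answer: 0xA0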